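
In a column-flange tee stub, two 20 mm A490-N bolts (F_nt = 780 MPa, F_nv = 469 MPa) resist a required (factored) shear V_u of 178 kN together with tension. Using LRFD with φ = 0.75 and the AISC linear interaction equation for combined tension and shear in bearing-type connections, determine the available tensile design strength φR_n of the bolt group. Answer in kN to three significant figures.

182 kN

A_b = π·20²/4 = 314.2 mm²; f_rv = 178 × 1000 / (2 × 314.2) = 283.3 MPa.
F'_nt = 1.3 F_nt − (F_nt / φF_nv) f_rv = 1.3·780 − (780/(0.75·469))·283.3 = 385.8 MPa, capped at F_nt → F'_nt = 385.8 MPa.
R_n = F'_nt · A_b · n = 385.8 × 314.2 × 2 / 1000 = 242.4 kN.
Design strength φR_n = 0.75 × 242.4 = 182 kN.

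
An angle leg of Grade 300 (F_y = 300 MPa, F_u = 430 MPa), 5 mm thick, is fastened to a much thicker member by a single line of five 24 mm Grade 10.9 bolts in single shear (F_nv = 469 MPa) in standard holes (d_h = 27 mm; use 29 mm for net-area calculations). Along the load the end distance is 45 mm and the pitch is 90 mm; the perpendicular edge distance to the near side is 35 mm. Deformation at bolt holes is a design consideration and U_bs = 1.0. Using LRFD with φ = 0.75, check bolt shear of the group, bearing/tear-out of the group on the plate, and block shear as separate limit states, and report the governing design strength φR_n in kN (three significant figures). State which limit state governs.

299 kN (block shear governs)

Bolt shear: A_b = π·24²/4 = 452.4 mm²; R_n = 469 × 452.4 × 5 × 1 / 1000 = 1061 kN → 0.75 × 1061 = 796 kN.
Bearing: edge l_c = 31.5, r_n = 81.27 kN; interior l_c = 63, r_n = 123.8 kN; R_n = 81.27 + 4·123.8 = 576.6 kN → 432 kN.
Block shear: A_gv = 2025, A_nv = 1372, A_nt = 102.5 mm²; R_n = min(0.6F_uA_nv, 0.6F_yA_gv) + U_bs·F_u·A_nt = 398.2 kN → 299 kN.
Block shear governs: 299 kN.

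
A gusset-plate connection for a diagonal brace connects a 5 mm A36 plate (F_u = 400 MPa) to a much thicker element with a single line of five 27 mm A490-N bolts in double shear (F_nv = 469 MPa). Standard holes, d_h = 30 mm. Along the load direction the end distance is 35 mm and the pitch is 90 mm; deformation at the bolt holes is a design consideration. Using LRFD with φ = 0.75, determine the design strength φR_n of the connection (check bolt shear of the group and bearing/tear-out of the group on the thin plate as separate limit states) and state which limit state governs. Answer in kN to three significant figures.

Bolt shear: A_b = π·27²/4 = 572.6 mm²; R_n = 469 × 572.6 × 5 × 2 / 1000 = 2685 kN → 0.75 × 2685 = 2010 kN.
Bearing (1.2 l_c t F_u ≤ 2.4 d t F_u): upper limit = 2.4·27·5·400 / 1000 = 129.6 kN.
  Edge l_c = 35 − 30/2 = 20 → r_n = 48 kN; interior l_c = 90 − 30 = 60 → r_n = 129.6 kN.
  R_n,bearing = 1·48 + 4·129.6 = 566.4 kN → 0.75 × 566.4 = 425 kN.
Bearing governs: 425 kN.

425 kN (bearing governs)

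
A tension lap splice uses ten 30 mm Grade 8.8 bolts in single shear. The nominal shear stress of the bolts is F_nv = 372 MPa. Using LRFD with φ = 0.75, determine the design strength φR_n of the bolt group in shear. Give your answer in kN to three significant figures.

1970 kN

A_b = π × 30² / 4 = 706.9 mm².
R_n = F_nv · A_b · n · n_s = 372 × 706.9 × 10 × 1 / 1000 = 2630 kN.
Design strength φR_n = 0.75 × 2630 = 1970 kN.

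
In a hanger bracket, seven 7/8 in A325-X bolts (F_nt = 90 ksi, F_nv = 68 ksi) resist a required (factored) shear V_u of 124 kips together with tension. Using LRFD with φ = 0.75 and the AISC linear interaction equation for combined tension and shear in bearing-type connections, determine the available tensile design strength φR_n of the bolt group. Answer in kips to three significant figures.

205 kips

A_b = π·0.875²/4 = 0.6013 in²; f_rv = 124 / (7 × 0.6013) = 29.46 ksi.
F'_nt = 1.3 F_nt − (F_nt / φF_nv) f_rv = 1.3·90 − (90/(0.75·68))·29.46 = 65.01 ksi, capped at F_nt → F'_nt = 65.01 ksi.
R_n = F'_nt · A_b · n = 65.01 × 0.6013 × 7 = 273.7 kips.
Design strength φR_n = 0.75 × 273.7 = 205 kips.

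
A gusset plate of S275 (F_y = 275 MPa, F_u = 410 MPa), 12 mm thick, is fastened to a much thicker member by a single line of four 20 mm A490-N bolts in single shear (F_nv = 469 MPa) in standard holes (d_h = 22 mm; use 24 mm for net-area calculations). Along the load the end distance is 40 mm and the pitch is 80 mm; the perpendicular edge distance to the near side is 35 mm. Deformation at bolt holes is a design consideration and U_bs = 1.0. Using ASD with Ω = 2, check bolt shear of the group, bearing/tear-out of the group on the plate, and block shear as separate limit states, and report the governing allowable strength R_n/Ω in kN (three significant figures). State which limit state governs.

Bolt shear: A_b = π·20²/4 = 314.2 mm²; R_n = 469 × 314.2 × 4 × 1 / 1000 = 589.4 kN → 589.4 / 2 = 295 kN.
Bearing: edge l_c = 29, r_n = 171.2 kN; interior l_c = 58, r_n = 236.2 kN; R_n = 171.2 + 3·236.2 = 879.7 kN → 440 kN.
Block shear: A_gv = 3360, A_nv = 2352, A_nt = 276 mm²; R_n = min(0.6F_uA_nv, 0.6F_yA_gv) + U_bs·F_u·A_nt = 667.6 kN → 334 kN.
Bolt shear governs: 295 kN.

295 kN (bolt shear governs)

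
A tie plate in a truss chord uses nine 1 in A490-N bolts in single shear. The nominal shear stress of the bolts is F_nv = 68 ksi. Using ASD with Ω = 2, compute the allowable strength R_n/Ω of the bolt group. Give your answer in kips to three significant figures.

A_b = π × 1² / 4 = 0.7854 in².
R_n = F_nv · A_b · n · n_s = 68 × 0.7854 × 9 × 1 = 480.7 kips.
Allowable strength R_n/Ω = 480.7 / 2 = 240 kips.

240 kips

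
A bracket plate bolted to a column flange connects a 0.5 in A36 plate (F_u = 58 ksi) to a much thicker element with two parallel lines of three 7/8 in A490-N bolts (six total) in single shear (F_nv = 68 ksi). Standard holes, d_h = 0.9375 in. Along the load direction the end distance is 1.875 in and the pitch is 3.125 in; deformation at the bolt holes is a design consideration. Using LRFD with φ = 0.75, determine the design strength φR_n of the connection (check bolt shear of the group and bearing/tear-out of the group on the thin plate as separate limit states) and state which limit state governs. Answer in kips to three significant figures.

184 kips (bolt shear governs)

Bolt shear: A_b = π·0.875²/4 = 0.6013 in²; R_n = 68 × 0.6013 × 6 × 1 = 245.3 kips → 0.75 × 245.3 = 184 kips.
Bearing (1.2 l_c t F_u ≤ 2.4 d t F_u): upper limit = 2.4·0.875·0.5·58 = 60.9 kips.
  Edge l_c = 1.875 − 0.9375/2 = 1.406 → r_n = 48.94 kips; interior l_c = 3.125 − 0.9375 = 2.188 → r_n = 60.9 kips.
  R_n,bearing = 2·48.94 + 4·60.9 = 341.5 kips → 0.75 × 341.5 = 256 kips.
Bolt shear governs: 184 kips.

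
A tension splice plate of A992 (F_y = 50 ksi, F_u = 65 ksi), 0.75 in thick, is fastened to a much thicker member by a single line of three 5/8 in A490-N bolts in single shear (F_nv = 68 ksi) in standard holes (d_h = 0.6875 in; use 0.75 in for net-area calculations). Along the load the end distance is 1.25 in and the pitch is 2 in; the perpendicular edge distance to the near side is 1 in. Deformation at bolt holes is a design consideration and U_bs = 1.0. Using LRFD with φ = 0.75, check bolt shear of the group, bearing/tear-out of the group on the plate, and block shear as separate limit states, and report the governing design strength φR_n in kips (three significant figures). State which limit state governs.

46.9 kips (bolt shear governs)

Bolt shear: A_b = π·0.625²/4 = 0.3068 in²; R_n = 68 × 0.3068 × 3 × 1 = 62.59 kips → 0.75 × 62.59 = 46.9 kips.
Bearing: edge l_c = 0.9062, r_n = 53.02 kips; interior l_c = 1.312, r_n = 73.12 kips; R_n = 53.02 + 2·73.12 = 199.3 kips → 149 kips.
Block shear: A_gv = 3.938, A_nv = 2.531, A_nt = 0.4688 in²; R_n = min(0.6F_uA_nv, 0.6F_yA_gv) + U_bs·F_u·A_nt = 129.2 kips → 96.9 kips.
Bolt shear governs: 46.9 kips.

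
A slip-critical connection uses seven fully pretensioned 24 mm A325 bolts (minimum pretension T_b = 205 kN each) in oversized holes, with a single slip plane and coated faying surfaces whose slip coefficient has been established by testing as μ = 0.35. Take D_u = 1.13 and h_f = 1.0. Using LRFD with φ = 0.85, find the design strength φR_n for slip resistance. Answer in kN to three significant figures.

482 kN

R_n = μ · D_u · h_f · T_b · n_s · n_b = 0.35 × 1.13 × 1.0 × 205 × 1 × 7 = 567.5 kN.
Design strength φR_n = 0.85 × 567.5 = 482 kN.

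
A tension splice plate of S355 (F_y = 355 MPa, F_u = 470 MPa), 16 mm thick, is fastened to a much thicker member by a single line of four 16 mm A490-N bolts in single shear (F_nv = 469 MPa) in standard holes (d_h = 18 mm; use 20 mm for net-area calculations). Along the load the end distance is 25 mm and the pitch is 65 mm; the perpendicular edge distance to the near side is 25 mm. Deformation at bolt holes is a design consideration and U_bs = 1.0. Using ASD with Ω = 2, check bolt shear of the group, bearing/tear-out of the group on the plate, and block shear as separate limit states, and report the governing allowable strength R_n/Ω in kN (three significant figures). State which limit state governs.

Bolt shear: A_b = π·16²/4 = 201.1 mm²; R_n = 469 × 201.1 × 4 × 1 / 1000 = 377.2 kN → 377.2 / 2 = 189 kN.
Bearing: edge l_c = 16, r_n = 144.4 kN; interior l_c = 47, r_n = 288.8 kN; R_n = 144.4 + 3·288.8 = 1011 kN → 505 kN.
Block shear: A_gv = 3520, A_nv = 2400, A_nt = 240 mm²; R_n = min(0.6F_uA_nv, 0.6F_yA_gv) + U_bs·F_u·A_nt = 789.6 kN → 395 kN.
Bolt shear governs: 189 kN.

189 kN (bolt shear governs)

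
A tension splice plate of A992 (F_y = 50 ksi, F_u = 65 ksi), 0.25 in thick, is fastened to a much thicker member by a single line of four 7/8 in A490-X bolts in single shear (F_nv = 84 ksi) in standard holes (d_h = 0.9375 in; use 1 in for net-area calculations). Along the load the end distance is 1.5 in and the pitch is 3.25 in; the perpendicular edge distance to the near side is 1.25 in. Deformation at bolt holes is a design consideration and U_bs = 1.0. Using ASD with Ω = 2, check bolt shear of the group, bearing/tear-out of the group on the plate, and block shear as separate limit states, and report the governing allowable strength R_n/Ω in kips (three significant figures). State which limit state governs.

43.9 kips (block shear governs)

Bolt shear: A_b = π·0.875²/4 = 0.6013 in²; R_n = 84 × 0.6013 × 4 × 1 = 202 kips → 202 / 2 = 101 kips.
Bearing: edge l_c = 1.031, r_n = 20.11 kips; interior l_c = 2.312, r_n = 34.12 kips; R_n = 20.11 + 3·34.12 = 122.5 kips → 61.2 kips.
Block shear: A_gv = 2.812, A_nv = 1.938, A_nt = 0.1875 in²; R_n = min(0.6F_uA_nv, 0.6F_yA_gv) + U_bs·F_u·A_nt = 87.75 kips → 43.9 kips.
Block shear governs: 43.9 kips.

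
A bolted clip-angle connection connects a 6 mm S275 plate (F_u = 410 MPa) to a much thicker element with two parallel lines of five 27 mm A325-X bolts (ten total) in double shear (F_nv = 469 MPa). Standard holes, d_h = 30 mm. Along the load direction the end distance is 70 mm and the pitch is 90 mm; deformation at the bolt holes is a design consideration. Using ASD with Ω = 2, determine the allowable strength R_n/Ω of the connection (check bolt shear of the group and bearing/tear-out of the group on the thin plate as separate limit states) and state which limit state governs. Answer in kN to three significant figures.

Bolt shear: A_b = π·27²/4 = 572.6 mm²; R_n = 469 × 572.6 × 10 × 2 / 1000 = 5371 kN → 5371 / 2 = 2690 kN.
Bearing (1.2 l_c t F_u ≤ 2.4 d t F_u): upper limit = 2.4·27·6·410 / 1000 = 159.4 kN.
  Edge l_c = 70 − 30/2 = 55 → r_n = 159.4 kN; interior l_c = 90 − 30 = 60 → r_n = 159.4 kN.
  R_n,bearing = 2·159.4 + 8·159.4 = 1594 kN → 1594 / 2 = 797 kN.
Bearing governs: 797 kN.

797 kN (bearing governs)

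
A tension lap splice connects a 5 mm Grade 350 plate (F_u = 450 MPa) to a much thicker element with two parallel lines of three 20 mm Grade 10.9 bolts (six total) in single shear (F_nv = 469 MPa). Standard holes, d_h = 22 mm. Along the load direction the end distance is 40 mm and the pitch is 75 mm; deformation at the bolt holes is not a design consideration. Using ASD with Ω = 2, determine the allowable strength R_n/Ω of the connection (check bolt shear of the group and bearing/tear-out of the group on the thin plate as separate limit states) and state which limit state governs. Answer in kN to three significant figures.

Bolt shear: A_b = π·20²/4 = 314.2 mm²; R_n = 469 × 314.2 × 6 × 1 / 1000 = 884 kN → 884 / 2 = 442 kN.
Bearing (1.5 l_c t F_u ≤ 3.0 d t F_u): upper limit = 3.0·20·5·450 / 1000 = 135 kN.
  Edge l_c = 40 − 22/2 = 29 → r_n = 97.88 kN; interior l_c = 75 − 22 = 53 → r_n = 135 kN.
  R_n,bearing = 2·97.88 + 4·135 = 735.8 kN → 735.8 / 2 = 368 kN.
Bearing governs: 368 kN.

368 kN (bearing governs)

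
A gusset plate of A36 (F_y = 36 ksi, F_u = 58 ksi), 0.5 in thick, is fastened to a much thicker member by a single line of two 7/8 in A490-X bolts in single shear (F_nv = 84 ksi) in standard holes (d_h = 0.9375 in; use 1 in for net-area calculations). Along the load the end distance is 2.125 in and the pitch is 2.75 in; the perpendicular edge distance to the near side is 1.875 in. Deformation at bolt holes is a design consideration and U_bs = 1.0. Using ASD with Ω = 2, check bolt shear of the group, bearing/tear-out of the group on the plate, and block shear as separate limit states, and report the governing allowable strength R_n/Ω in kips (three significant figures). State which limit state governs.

46.3 kips (block shear governs)

Bolt shear: A_b = π·0.875²/4 = 0.6013 in²; R_n = 84 × 0.6013 × 2 × 1 = 101 kips → 101 / 2 = 50.5 kips.
Bearing: edge l_c = 1.656, r_n = 57.64 kips; interior l_c = 1.812, r_n = 60.9 kips; R_n = 57.64 + 1·60.9 = 118.5 kips → 59.3 kips.
Block shear: A_gv = 2.438, A_nv = 1.688, A_nt = 0.6875 in²; R_n = min(0.6F_uA_nv, 0.6F_yA_gv) + U_bs·F_u·A_nt = 92.52 kips → 46.3 kips.
Block shear governs: 46.3 kips.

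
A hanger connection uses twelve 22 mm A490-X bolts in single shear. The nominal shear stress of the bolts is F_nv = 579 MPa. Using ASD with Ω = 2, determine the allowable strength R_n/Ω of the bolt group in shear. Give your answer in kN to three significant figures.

1320 kN

A_b = π × 22² / 4 = 380.1 mm².
R_n = F_nv · A_b · n · n_s = 579 × 380.1 × 12 × 1 / 1000 = 2641 kN.
Allowable strength R_n/Ω = 2641 / 2 = 1320 kN.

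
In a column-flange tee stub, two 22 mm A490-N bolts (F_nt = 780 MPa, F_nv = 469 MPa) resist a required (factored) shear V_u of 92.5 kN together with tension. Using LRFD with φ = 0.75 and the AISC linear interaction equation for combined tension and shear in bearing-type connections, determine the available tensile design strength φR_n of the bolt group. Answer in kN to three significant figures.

424 kN

A_b = π·22²/4 = 380.1 mm²; f_rv = 92.5 × 1000 / (2 × 380.1) = 121.7 MPa.
F'_nt = 1.3 F_nt − (F_nt / φF_nv) f_rv = 1.3·780 − (780/(0.75·469))·121.7 = 744.2 MPa, capped at F_nt → F'_nt = 744.2 MPa.
R_n = F'_nt · A_b · n = 744.2 × 380.1 × 2 / 1000 = 565.8 kN.
Design strength φR_n = 0.75 × 565.8 = 424 kN.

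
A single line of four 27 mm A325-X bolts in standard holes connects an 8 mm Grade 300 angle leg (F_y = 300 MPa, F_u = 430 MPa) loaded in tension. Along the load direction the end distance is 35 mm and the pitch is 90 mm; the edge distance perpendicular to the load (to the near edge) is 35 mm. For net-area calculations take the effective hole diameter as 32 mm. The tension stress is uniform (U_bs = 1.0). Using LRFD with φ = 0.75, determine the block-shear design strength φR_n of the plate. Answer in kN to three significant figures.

348 kN

Shear plane L_v = 35 + 3·90 = 305 mm; A_gv = 305 × 8 = 2440 mm².
A_nv = (305 − 3.5·32) × 8 = 1544 mm².
A_nt = (35 − 0.5·32) × 8 = 152 mm².
0.6 F_u A_nv = 398.4 kN; 0.6 F_y A_gv = 439.2 kN → shear rupture governs the shear term.
R_n = 398.4 + 1.0 × 430 × 152 / 1000 = 463.7 kN.
Design strength φR_n = 0.75 × 463.7 = 348 kN.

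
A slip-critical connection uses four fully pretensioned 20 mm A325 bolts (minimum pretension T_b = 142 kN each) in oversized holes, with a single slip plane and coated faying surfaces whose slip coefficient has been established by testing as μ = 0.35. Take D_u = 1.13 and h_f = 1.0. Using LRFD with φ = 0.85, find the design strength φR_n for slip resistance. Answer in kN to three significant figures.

R_n = μ · D_u · h_f · T_b · n_s · n_b = 0.35 × 1.13 × 1.0 × 142 × 1 × 4 = 224.6 kN.
Design strength φR_n = 0.85 × 224.6 = 191 kN.

191 kN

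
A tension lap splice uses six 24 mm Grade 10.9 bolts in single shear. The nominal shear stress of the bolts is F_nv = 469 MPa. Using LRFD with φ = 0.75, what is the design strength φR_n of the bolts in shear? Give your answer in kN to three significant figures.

A_b = π × 24² / 4 = 452.4 mm².
R_n = F_nv · A_b · n · n_s = 469 × 452.4 × 6 × 1 / 1000 = 1273 kN.
Design strength φR_n = 0.75 × 1273 = 955 kN.

955 kN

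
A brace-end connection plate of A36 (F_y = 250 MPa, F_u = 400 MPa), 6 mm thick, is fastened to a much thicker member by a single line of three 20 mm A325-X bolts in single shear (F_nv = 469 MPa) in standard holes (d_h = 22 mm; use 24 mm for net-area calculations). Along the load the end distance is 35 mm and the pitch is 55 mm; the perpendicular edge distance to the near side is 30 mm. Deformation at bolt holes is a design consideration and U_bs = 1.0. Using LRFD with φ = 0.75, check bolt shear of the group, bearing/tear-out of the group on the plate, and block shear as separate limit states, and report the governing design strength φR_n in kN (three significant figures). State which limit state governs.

Bolt shear: A_b = π·20²/4 = 314.2 mm²; R_n = 469 × 314.2 × 3 × 1 / 1000 = 442 kN → 0.75 × 442 = 332 kN.
Bearing: edge l_c = 24, r_n = 69.12 kN; interior l_c = 33, r_n = 95.04 kN; R_n = 69.12 + 2·95.04 = 259.2 kN → 194 kN.
Block shear: A_gv = 870, A_nv = 510, A_nt = 108 mm²; R_n = min(0.6F_uA_nv, 0.6F_yA_gv) + U_bs·F_u·A_nt = 165.6 kN → 124 kN.
Block shear governs: 124 kN.

124 kN (block shear governs)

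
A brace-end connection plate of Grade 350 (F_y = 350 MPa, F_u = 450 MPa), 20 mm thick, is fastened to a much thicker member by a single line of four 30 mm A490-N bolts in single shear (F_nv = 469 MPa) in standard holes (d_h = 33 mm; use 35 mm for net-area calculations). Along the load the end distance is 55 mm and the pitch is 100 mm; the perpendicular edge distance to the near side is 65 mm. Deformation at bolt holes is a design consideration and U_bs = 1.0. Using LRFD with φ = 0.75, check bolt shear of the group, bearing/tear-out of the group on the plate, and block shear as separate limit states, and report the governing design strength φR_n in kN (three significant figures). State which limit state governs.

995 kN (bolt shear governs)

Bolt shear: A_b = π·30²/4 = 706.9 mm²; R_n = 469 × 706.9 × 4 × 1 / 1000 = 1326 kN → 0.75 × 1326 = 995 kN.
Bearing: edge l_c = 38.5, r_n = 415.8 kN; interior l_c = 67, r_n = 648 kN; R_n = 415.8 + 3·648 = 2360 kN → 1770 kN.
Block shear: A_gv = 7100, A_nv = 4650, A_nt = 950 mm²; R_n = min(0.6F_uA_nv, 0.6F_yA_gv) + U_bs·F_u·A_nt = 1683 kN → 1260 kN.
Bolt shear governs: 995 kN.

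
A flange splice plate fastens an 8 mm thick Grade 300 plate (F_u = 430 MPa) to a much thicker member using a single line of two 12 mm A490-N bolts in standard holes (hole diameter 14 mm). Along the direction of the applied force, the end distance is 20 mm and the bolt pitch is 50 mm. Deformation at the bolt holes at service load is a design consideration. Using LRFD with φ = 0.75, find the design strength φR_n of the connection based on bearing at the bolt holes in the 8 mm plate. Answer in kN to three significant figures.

115 kN

Per bolt r_n = 1.2 l_c t F_u ≤ 2.4 d t F_u; upper limit = 2.4 × 12 × 8 × 430 / 1000 = 99.07 kN.
Edge bolt: l_c = 20 − 14/2 = 13 mm → 1.2 × 13 × 8 × 430 / 1000 = 53.66 → r_n = 53.66 kN.
Interior bolts: l_c = 50 − 14 = 36 mm → 1.2 × 36 × 8 × 430 / 1000 = 148.6 → r_n = 99.07 kN.
R_n = 1 × 53.66 + 1 × 99.07 = 152.7 kN.
Design strength φR_n = 0.75 × 152.7 = 115 kN.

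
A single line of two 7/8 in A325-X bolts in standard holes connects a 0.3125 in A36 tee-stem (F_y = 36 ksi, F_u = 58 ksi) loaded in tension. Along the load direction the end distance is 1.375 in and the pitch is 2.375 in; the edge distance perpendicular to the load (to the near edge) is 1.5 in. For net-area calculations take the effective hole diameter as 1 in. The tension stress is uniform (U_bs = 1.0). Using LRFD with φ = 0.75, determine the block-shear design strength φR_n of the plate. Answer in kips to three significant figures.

31.9 kips

Shear plane L_v = 1.375 + 1·2.375 = 3.75 in; A_gv = 3.75 × 0.3125 = 1.172 in².
A_nv = (3.75 − 1.5·1) × 0.3125 = 0.7031 in².
A_nt = (1.5 − 0.5·1) × 0.3125 = 0.3125 in².
0.6 F_u A_nv = 24.47 kips; 0.6 F_y A_gv = 25.31 kips → shear rupture governs the shear term.
R_n = 24.47 + 1.0 × 58 × 0.3125 = 42.59 kips.
Design strength φR_n = 0.75 × 42.59 = 31.9 kips.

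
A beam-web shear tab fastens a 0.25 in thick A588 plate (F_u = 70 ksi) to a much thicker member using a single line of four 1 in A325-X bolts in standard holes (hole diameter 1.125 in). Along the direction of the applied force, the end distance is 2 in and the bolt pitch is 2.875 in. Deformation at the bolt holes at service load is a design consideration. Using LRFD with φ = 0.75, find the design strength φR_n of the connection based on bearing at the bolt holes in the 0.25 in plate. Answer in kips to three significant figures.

105 kips

Per bolt r_n = 1.2 l_c t F_u ≤ 2.4 d t F_u; upper limit = 2.4 × 1 × 0.25 × 70 = 42 kips.
Edge bolt: l_c = 2 − 1.125/2 = 1.438 in → 1.2 × 1.438 × 0.25 × 70 = 30.19 → r_n = 30.19 kips.
Interior bolts: l_c = 2.875 − 1.125 = 1.75 in → 1.2 × 1.75 × 0.25 × 70 = 36.75 → r_n = 36.75 kips.
R_n = 1 × 30.19 + 3 × 36.75 = 140.4 kips.
Design strength φR_n = 0.75 × 140.4 = 105 kips.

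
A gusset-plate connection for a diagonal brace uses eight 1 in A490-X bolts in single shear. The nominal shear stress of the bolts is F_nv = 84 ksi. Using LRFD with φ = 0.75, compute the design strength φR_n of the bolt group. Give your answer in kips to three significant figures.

396 kips

A_b = π × 1² / 4 = 0.7854 in².
R_n = F_nv · A_b · n · n_s = 84 × 0.7854 × 8 × 1 = 527.8 kips.
Design strength φR_n = 0.75 × 527.8 = 396 kips.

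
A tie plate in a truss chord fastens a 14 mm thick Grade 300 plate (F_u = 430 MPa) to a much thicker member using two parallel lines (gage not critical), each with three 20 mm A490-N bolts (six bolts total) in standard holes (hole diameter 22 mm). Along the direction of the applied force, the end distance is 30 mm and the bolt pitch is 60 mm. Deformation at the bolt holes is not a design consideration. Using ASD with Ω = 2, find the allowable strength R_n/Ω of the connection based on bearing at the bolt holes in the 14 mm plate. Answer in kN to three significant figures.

Per bolt r_n = 1.5 l_c t F_u ≤ 3.0 d t F_u; upper limit = 3.0 × 20 × 14 × 430 / 1000 = 361.2 kN.
Edge bolt: l_c = 30 − 22/2 = 19 mm → 1.5 × 19 × 14 × 430 / 1000 = 171.6 → r_n = 171.6 kN.
Interior bolts: l_c = 60 − 22 = 38 mm → 1.5 × 38 × 14 × 430 / 1000 = 343.1 → r_n = 343.1 kN.
R_n = 2 × 171.6 + 4 × 343.1 = 1716 kN.
Allowable strength R_n/Ω = 1716 / 2 = 858 kN.

858 kN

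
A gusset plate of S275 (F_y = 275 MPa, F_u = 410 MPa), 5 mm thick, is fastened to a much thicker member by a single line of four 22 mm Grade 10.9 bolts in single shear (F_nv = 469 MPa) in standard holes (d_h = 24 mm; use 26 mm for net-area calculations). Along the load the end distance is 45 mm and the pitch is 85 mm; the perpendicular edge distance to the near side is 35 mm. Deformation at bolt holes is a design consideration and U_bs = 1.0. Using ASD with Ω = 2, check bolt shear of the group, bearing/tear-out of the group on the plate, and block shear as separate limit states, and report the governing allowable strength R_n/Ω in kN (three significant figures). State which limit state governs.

146 kN (block shear governs)

Bolt shear: A_b = π·22²/4 = 380.1 mm²; R_n = 469 × 380.1 × 4 × 1 / 1000 = 713.1 kN → 713.1 / 2 = 357 kN.
Bearing: edge l_c = 33, r_n = 81.18 kN; interior l_c = 61, r_n = 108.2 kN; R_n = 81.18 + 3·108.2 = 405.9 kN → 203 kN.
Block shear: A_gv = 1500, A_nv = 1045, A_nt = 110 mm²; R_n = min(0.6F_uA_nv, 0.6F_yA_gv) + U_bs·F_u·A_nt = 292.6 kN → 146 kN.
Block shear governs: 146 kN.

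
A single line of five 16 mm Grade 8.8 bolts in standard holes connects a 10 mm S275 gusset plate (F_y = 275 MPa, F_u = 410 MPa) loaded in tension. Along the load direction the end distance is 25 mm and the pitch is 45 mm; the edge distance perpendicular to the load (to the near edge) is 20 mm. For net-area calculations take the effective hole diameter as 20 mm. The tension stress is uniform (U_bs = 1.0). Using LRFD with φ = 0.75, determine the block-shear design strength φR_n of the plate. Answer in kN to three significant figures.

Shear plane L_v = 25 + 4·45 = 205 mm; A_gv = 205 × 10 = 2050 mm².
A_nv = (205 − 4.5·20) × 10 = 1150 mm².
A_nt = (20 − 0.5·20) × 10 = 100 mm².
0.6 F_u A_nv = 282.9 kN; 0.6 F_y A_gv = 338.2 kN → shear rupture governs the shear term.
R_n = 282.9 + 1.0 × 410 × 100 / 1000 = 323.9 kN.
Design strength φR_n = 0.75 × 323.9 = 243 kN.

243 kN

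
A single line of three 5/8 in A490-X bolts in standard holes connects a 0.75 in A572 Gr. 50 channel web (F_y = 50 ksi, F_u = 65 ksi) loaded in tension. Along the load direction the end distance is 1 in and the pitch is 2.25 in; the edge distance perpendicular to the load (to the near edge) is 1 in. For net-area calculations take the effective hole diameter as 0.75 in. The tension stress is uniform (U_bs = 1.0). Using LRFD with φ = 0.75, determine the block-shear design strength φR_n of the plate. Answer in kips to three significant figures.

102 kips

Shear plane L_v = 1 + 2·2.25 = 5.5 in; A_gv = 5.5 × 0.75 = 4.125 in².
A_nv = (5.5 − 2.5·0.75) × 0.75 = 2.719 in².
A_nt = (1 − 0.5·0.75) × 0.75 = 0.4688 in².
0.6 F_u A_nv = 106 kips; 0.6 F_y A_gv = 123.8 kips → shear rupture governs the shear term.
R_n = 106 + 1.0 × 65 × 0.4688 = 136.5 kips.
Design strength φR_n = 0.75 × 136.5 = 102 kips.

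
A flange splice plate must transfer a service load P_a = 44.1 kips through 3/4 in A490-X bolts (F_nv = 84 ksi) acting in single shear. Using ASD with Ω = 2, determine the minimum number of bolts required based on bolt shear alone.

A_b = π·0.75²/4 = 0.4418 in².
Per-bolt allowable strength R_n/Ω = 84 × 0.4418 × 1 / 2 = 18.56 kips.
n ≥ 44.1 / 18.56 = 2.377 → use 3 bolts.

3 bolts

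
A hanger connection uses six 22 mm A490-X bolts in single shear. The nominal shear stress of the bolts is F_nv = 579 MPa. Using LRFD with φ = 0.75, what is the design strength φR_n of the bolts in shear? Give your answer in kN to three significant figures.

990 kN

A_b = π × 22² / 4 = 380.1 mm².
R_n = F_nv · A_b · n · n_s = 579 × 380.1 × 6 × 1 / 1000 = 1321 kN.
Design strength φR_n = 0.75 × 1321 = 990 kN.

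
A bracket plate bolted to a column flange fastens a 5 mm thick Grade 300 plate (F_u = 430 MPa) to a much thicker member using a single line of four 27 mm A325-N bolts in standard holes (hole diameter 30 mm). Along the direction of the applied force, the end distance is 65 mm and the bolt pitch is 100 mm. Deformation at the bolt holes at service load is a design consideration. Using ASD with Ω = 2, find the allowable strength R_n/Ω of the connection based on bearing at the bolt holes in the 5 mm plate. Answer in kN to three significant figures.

Per bolt r_n = 1.2 l_c t F_u ≤ 2.4 d t F_u; upper limit = 2.4 × 27 × 5 × 430 / 1000 = 139.3 kN.
Edge bolt: l_c = 65 − 30/2 = 50 mm → 1.2 × 50 × 5 × 430 / 1000 = 129 → r_n = 129 kN.
Interior bolts: l_c = 100 − 30 = 70 mm → 1.2 × 70 × 5 × 430 / 1000 = 180.6 → r_n = 139.3 kN.
R_n = 1 × 129 + 3 × 139.3 = 547 kN.
Allowable strength R_n/Ω = 547 / 2 = 273 kN.

273 kN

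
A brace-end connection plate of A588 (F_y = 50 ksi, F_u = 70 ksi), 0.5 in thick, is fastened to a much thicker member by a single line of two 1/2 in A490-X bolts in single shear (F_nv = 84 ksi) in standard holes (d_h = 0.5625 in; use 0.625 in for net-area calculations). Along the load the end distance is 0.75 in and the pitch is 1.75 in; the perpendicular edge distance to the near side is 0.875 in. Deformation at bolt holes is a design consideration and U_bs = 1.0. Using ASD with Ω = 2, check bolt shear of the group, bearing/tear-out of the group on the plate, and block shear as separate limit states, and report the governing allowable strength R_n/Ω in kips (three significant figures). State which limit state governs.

16.5 kips (bolt shear governs)

Bolt shear: A_b = π·0.5²/4 = 0.1963 in²; R_n = 84 × 0.1963 × 2 × 1 = 32.99 kips → 32.99 / 2 = 16.5 kips.
Bearing: edge l_c = 0.4688, r_n = 19.69 kips; interior l_c = 1.188, r_n = 42 kips; R_n = 19.69 + 1·42 = 61.69 kips → 30.8 kips.
Block shear: A_gv = 1.25, A_nv = 0.7812, A_nt = 0.2812 in²; R_n = min(0.6F_uA_nv, 0.6F_yA_gv) + U_bs·F_u·A_nt = 52.5 kips → 26.2 kips.
Bolt shear governs: 16.5 kips.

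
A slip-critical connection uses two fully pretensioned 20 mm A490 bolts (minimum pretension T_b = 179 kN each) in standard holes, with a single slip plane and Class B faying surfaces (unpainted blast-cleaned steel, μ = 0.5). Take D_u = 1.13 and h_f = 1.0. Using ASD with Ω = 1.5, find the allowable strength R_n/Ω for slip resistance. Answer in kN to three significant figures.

135 kN

R_n = μ · D_u · h_f · T_b · n_s · n_b = 0.5 × 1.13 × 1.0 × 179 × 1 × 2 = 202.3 kN.
Allowable strength R_n/Ω = 202.3 / 1.5 = 135 kN.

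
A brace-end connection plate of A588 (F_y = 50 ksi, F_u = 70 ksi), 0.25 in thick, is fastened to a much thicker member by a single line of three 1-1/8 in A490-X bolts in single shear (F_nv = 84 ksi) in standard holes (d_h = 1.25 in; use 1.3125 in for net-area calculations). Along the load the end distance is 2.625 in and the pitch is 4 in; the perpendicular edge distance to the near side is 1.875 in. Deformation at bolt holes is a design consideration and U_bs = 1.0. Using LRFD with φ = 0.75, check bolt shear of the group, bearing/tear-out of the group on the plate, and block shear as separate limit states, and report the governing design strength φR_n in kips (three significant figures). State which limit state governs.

73.8 kips (block shear governs)

Bolt shear: A_b = π·1.125²/4 = 0.994 in²; R_n = 84 × 0.994 × 3 × 1 = 250.5 kips → 0.75 × 250.5 = 188 kips.
Bearing: edge l_c = 2, r_n = 42 kips; interior l_c = 2.75, r_n = 47.25 kips; R_n = 42 + 2·47.25 = 136.5 kips → 102 kips.
Block shear: A_gv = 2.656, A_nv = 1.836, A_nt = 0.3047 in²; R_n = min(0.6F_uA_nv, 0.6F_yA_gv) + U_bs·F_u·A_nt = 98.44 kips → 73.8 kips.
Block shear governs: 73.8 kips.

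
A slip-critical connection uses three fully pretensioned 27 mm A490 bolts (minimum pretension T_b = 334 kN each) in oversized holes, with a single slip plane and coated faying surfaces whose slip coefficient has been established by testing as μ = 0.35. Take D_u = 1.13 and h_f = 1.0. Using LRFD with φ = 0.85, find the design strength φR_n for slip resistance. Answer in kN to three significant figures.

R_n = μ · D_u · h_f · T_b · n_s · n_b = 0.35 × 1.13 × 1.0 × 334 × 1 × 3 = 396.3 kN.
Design strength φR_n = 0.85 × 396.3 = 337 kN.

337 kN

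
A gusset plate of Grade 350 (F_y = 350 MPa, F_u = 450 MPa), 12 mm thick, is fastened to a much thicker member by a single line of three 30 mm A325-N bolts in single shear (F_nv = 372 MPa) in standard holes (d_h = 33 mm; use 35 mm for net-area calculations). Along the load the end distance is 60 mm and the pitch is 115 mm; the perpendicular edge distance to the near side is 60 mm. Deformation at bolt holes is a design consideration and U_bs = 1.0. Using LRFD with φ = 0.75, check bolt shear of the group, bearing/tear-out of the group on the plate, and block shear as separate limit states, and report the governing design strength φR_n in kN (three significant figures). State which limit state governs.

Bolt shear: A_b = π·30²/4 = 706.9 mm²; R_n = 372 × 706.9 × 3 × 1 / 1000 = 788.9 kN → 0.75 × 788.9 = 592 kN.
Bearing: edge l_c = 43.5, r_n = 281.9 kN; interior l_c = 82, r_n = 388.8 kN; R_n = 281.9 + 2·388.8 = 1059 kN → 795 kN.
Block shear: A_gv = 3480, A_nv = 2430, A_nt = 510 mm²; R_n = min(0.6F_uA_nv, 0.6F_yA_gv) + U_bs·F_u·A_nt = 885.6 kN → 664 kN.
Bolt shear governs: 592 kN.

592 kN (bolt shear governs)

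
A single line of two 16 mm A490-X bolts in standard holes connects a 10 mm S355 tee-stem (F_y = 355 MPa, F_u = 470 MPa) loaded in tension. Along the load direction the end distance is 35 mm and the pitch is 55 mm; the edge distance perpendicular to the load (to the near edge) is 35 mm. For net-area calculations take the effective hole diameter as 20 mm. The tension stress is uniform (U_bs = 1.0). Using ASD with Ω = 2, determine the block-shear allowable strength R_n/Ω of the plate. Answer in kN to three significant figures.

Shear plane L_v = 35 + 1·55 = 90 mm; A_gv = 90 × 10 = 900 mm².
A_nv = (90 − 1.5·20) × 10 = 600 mm².
A_nt = (35 − 0.5·20) × 10 = 250 mm².
0.6 F_u A_nv = 169.2 kN; 0.6 F_y A_gv = 191.7 kN → shear rupture governs the shear term.
R_n = 169.2 + 1.0 × 470 × 250 / 1000 = 286.7 kN.
Allowable strength R_n/Ω = 286.7 / 2 = 143 kN.

143 kN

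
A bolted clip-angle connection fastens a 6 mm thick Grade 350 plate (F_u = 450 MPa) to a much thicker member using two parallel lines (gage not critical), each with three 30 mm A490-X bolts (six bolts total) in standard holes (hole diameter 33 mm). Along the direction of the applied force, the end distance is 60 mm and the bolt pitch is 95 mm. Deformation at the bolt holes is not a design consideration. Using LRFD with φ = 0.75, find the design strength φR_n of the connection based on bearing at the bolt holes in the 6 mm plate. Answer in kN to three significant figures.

993 kN

Per bolt r_n = 1.5 l_c t F_u ≤ 3.0 d t F_u; upper limit = 3.0 × 30 × 6 × 450 / 1000 = 243 kN.
Edge bolt: l_c = 60 − 33/2 = 43.5 mm → 1.5 × 43.5 × 6 × 450 / 1000 = 176.2 → r_n = 176.2 kN.
Interior bolts: l_c = 95 − 33 = 62 mm → 1.5 × 62 × 6 × 450 / 1000 = 251.1 → r_n = 243 kN.
R_n = 2 × 176.2 + 4 × 243 = 1324 kN.
Design strength φR_n = 0.75 × 1324 = 993 kN.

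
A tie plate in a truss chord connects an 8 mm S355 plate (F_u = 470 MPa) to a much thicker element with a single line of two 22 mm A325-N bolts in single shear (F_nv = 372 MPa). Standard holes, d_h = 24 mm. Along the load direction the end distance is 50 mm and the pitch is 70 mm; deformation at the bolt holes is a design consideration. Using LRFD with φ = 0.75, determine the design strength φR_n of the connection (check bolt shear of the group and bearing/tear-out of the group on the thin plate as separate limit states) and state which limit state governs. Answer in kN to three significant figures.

212 kN (bolt shear governs)

Bolt shear: A_b = π·22²/4 = 380.1 mm²; R_n = 372 × 380.1 × 2 × 1 / 1000 = 282.8 kN → 0.75 × 282.8 = 212 kN.
Bearing (1.2 l_c t F_u ≤ 2.4 d t F_u): upper limit = 2.4·22·8·470 / 1000 = 198.5 kN.
  Edge l_c = 50 − 24/2 = 38 → r_n = 171.5 kN; interior l_c = 70 − 24 = 46 → r_n = 198.5 kN.
  R_n,bearing = 1·171.5 + 1·198.5 = 370 kN → 0.75 × 370 = 277 kN.
Bolt shear governs: 212 kN.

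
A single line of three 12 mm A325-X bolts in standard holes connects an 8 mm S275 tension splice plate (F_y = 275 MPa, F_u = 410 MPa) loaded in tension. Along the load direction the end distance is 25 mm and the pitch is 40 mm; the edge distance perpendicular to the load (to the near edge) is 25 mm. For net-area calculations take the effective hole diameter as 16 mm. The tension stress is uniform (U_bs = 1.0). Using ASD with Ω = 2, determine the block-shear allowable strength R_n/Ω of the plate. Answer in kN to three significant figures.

91.8 kN

Shear plane L_v = 25 + 2·40 = 105 mm; A_gv = 105 × 8 = 840 mm².
A_nv = (105 − 2.5·16) × 8 = 520 mm².
A_nt = (25 − 0.5·16) × 8 = 136 mm².
0.6 F_u A_nv = 127.9 kN; 0.6 F_y A_gv = 138.6 kN → shear rupture governs the shear term.
R_n = 127.9 + 1.0 × 410 × 136 / 1000 = 183.7 kN.
Allowable strength R_n/Ω = 183.7 / 2 = 91.8 kN.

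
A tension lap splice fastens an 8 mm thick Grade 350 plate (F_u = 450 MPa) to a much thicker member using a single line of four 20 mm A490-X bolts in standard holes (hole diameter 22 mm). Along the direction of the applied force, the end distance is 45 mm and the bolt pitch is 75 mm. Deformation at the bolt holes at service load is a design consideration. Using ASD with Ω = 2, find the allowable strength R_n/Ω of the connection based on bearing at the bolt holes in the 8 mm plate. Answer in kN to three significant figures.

Per bolt r_n = 1.2 l_c t F_u ≤ 2.4 d t F_u; upper limit = 2.4 × 20 × 8 × 450 / 1000 = 172.8 kN.
Edge bolt: l_c = 45 − 22/2 = 34 mm → 1.2 × 34 × 8 × 450 / 1000 = 146.9 → r_n = 146.9 kN.
Interior bolts: l_c = 75 − 22 = 53 mm → 1.2 × 53 × 8 × 450 / 1000 = 229 → r_n = 172.8 kN.
R_n = 1 × 146.9 + 3 × 172.8 = 665.3 kN.
Allowable strength R_n/Ω = 665.3 / 2 = 333 kN.

333 kN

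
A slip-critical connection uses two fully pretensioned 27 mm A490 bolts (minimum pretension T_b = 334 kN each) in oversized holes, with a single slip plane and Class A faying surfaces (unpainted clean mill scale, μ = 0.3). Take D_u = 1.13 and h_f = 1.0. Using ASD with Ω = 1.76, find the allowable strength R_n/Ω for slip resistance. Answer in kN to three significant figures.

129 kN

R_n = μ · D_u · h_f · T_b · n_s · n_b = 0.3 × 1.13 × 1.0 × 334 × 1 × 2 = 226.5 kN.
Allowable strength R_n/Ω = 226.5 / 1.76 = 129 kN.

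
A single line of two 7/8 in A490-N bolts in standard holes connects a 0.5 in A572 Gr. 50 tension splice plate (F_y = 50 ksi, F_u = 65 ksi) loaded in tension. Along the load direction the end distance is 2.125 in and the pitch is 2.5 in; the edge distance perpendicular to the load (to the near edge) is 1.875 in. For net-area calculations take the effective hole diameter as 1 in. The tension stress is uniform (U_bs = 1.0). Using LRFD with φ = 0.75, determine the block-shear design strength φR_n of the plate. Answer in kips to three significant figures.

79.2 kips

Shear plane L_v = 2.125 + 1·2.5 = 4.625 in; A_gv = 4.625 × 0.5 = 2.312 in².
A_nv = (4.625 − 1.5·1) × 0.5 = 1.562 in².
A_nt = (1.875 − 0.5·1) × 0.5 = 0.6875 in².
0.6 F_u A_nv = 60.94 kips; 0.6 F_y A_gv = 69.38 kips → shear rupture governs the shear term.
R_n = 60.94 + 1.0 × 65 × 0.6875 = 105.6 kips.
Design strength φR_n = 0.75 × 105.6 = 79.2 kips.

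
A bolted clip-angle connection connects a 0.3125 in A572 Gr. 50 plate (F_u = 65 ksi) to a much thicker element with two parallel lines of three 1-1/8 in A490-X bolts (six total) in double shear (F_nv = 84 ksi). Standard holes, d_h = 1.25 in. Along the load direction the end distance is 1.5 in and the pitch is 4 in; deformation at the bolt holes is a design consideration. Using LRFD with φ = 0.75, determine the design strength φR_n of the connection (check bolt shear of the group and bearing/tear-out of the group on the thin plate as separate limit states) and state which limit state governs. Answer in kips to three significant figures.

Bolt shear: A_b = π·1.125²/4 = 0.994 in²; R_n = 84 × 0.994 × 6 × 2 = 1002 kips → 0.75 × 1002 = 751 kips.
Bearing (1.2 l_c t F_u ≤ 2.4 d t F_u): upper limit = 2.4·1.125·0.3125·65 = 54.84 kips.
  Edge l_c = 1.5 − 1.25/2 = 0.875 → r_n = 21.33 kips; interior l_c = 4 − 1.25 = 2.75 → r_n = 54.84 kips.
  R_n,bearing = 2·21.33 + 4·54.84 = 262 kips → 0.75 × 262 = 197 kips.
Bearing governs: 197 kips.

197 kips (bearing governs)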